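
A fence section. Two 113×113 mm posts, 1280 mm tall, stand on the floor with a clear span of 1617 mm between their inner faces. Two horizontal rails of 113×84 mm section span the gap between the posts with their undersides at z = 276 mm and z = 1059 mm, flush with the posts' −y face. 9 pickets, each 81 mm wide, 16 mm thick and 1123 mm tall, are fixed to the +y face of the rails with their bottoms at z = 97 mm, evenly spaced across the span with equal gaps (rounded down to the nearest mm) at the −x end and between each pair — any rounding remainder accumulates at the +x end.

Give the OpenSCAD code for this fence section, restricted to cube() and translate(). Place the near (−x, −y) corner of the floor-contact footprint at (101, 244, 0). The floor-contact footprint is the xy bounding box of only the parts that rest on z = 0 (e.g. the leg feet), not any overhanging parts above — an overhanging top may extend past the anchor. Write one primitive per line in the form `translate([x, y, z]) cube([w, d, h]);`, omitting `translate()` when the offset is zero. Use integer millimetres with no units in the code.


translate([101, 244, 0]) cube([113, 113, 1280]);
translate([1831, 244, 0]) cube([113, 113, 1280]);
translate([214, 244, 276]) cube([1617, 113, 84]);
translate([214, 244, 1059]) cube([1617, 113, 84]);
translate([302, 357, 97]) cube([81, 16, 1123]);
translate([471, 357, 97]) cube([81, 16, 1123]);
translate([640, 357, 97]) cube([81, 16, 1123]);
translate([809, 357, 97]) cube([81, 16, 1123]);
translate([978, 357, 97]) cube([81, 16, 1123]);
translate([1147, 357, 97]) cube([81, 16, 1123]);
translate([1316, 357, 97]) cube([81, 16, 1123]);
translate([1485, 357, 97]) cube([81, 16, 1123]);
translate([1654, 357, 97]) cube([81, 16, 1123]);


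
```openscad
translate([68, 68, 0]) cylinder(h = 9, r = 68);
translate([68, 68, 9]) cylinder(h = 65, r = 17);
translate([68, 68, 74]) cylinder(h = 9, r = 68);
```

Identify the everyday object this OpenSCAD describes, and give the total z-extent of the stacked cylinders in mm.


A spool. The overall height is 83 mm.

Three coaxial cylinders, large–small–large — a spool. Two 9 mm flanges and a 65 mm core give 9 + 65 + 9 = 83 mm.


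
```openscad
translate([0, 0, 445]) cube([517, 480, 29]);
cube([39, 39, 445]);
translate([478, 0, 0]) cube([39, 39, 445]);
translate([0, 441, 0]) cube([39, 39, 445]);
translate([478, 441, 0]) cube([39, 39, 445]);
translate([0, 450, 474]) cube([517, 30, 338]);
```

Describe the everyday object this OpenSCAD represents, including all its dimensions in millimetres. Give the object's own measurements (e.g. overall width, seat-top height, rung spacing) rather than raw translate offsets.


A chair. The seat is a 517×480×29 mm slab with its top at z = 474 mm, on four 39×39 mm corner legs (flush with the seat edges, standing on z = 0). A flat backrest 30 mm thick, 338 mm tall, spans the full seat width and rises from the seat top along its +y edge, rear face flush with the rear of the seat.


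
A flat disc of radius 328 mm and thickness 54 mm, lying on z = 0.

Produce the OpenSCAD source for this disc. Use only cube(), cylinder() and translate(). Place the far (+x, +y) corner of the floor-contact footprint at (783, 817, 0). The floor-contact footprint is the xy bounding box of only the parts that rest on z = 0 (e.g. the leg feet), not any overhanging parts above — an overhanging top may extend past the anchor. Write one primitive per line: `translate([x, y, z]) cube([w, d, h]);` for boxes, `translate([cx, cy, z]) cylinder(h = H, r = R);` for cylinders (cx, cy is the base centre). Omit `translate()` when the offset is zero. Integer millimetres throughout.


translate([455, 489, 0]) cylinder(h = 54, r = 328);


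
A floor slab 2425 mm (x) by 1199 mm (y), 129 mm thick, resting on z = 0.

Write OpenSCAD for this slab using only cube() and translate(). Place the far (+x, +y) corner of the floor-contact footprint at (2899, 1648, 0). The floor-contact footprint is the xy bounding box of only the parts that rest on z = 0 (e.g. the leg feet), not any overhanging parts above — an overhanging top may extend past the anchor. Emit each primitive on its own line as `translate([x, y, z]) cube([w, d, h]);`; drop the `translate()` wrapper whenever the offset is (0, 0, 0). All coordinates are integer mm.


translate([474, 449, 0]) cube([2425, 1199, 129]);


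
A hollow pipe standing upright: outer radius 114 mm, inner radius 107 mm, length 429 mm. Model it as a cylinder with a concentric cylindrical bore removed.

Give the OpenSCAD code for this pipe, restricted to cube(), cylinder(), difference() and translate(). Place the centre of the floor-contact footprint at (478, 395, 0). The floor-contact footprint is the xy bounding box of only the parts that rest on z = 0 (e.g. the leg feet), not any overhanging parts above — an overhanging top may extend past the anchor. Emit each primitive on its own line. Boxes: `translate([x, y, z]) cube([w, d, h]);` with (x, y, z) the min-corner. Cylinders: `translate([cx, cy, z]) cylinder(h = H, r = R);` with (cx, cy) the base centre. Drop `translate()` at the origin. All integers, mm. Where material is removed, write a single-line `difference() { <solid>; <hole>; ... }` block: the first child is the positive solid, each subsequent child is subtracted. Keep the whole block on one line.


difference() { translate([478, 395, 0]) cylinder(h = 429, r = 114); translate([478, 395, 0]) cylinder(h = 429, r = 107); }


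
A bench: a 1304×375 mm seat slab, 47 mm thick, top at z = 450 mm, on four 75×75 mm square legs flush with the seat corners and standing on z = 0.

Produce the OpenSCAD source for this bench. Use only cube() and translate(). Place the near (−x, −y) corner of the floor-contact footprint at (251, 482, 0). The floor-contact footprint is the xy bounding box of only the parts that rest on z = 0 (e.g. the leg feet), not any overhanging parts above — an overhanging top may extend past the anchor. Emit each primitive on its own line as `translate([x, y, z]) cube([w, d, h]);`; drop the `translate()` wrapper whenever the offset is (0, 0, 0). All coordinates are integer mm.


translate([251, 482, 403]) cube([1304, 375, 47]);
translate([251, 482, 0]) cube([75, 75, 403]);
translate([251, 782, 0]) cube([75, 75, 403]);
translate([1480, 482, 0]) cube([75, 75, 403]);
translate([1480, 782, 0]) cube([75, 75, 403]);


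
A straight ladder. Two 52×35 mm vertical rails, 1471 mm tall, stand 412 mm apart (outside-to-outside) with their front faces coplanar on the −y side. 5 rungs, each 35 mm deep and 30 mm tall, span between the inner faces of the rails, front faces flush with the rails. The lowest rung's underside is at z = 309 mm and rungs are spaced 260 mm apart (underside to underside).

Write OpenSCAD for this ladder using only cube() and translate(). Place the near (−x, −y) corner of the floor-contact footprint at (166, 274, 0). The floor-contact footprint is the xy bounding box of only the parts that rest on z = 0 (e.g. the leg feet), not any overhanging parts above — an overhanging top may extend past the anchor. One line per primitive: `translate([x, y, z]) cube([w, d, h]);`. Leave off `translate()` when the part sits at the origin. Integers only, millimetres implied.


translate([166, 274, 0]) cube([52, 35, 1471]);
translate([526, 274, 0]) cube([52, 35, 1471]);
translate([218, 274, 309]) cube([308, 35, 30]);
translate([218, 274, 569]) cube([308, 35, 30]);
translate([218, 274, 829]) cube([308, 35, 30]);
translate([218, 274, 1089]) cube([308, 35, 30]);
translate([218, 274, 1349]) cube([308, 35, 30]);


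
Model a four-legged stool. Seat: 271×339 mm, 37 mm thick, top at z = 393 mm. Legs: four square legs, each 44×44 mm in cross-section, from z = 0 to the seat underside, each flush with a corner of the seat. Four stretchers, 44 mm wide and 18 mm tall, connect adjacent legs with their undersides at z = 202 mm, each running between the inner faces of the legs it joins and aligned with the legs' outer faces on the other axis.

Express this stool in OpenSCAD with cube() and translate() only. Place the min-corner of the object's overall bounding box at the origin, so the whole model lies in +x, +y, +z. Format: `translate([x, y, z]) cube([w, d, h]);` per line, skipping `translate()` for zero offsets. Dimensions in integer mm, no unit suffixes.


// leg_h = 393 - 37 = 356
// stretcher span = 271 - 2*44 = 183
translate([0, 0, 356]) cube([271, 339, 37]);
cube([44, 44, 356]);
translate([227, 0, 0]) cube([44, 44, 356]);
translate([0, 295, 0]) cube([44, 44, 356]);
translate([227, 295, 0]) cube([44, 44, 356]);
translate([44, 0, 202]) cube([183, 44, 18]);
translate([44, 295, 202]) cube([183, 44, 18]);
translate([0, 44, 202]) cube([44, 251, 18]);
translate([227, 44, 202]) cube([44, 251, 18]);


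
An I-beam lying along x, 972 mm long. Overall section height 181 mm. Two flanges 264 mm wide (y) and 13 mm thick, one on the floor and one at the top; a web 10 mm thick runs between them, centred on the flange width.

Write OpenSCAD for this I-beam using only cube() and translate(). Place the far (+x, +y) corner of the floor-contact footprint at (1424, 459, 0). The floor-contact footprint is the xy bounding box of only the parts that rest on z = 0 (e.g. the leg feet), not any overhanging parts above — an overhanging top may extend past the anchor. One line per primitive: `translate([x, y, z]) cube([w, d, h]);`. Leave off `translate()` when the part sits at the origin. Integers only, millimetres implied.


translate([452, 195, 0]) cube([972, 264, 13]);
translate([452, 322, 13]) cube([972, 10, 155]);
translate([452, 195, 168]) cube([972, 264, 13]);


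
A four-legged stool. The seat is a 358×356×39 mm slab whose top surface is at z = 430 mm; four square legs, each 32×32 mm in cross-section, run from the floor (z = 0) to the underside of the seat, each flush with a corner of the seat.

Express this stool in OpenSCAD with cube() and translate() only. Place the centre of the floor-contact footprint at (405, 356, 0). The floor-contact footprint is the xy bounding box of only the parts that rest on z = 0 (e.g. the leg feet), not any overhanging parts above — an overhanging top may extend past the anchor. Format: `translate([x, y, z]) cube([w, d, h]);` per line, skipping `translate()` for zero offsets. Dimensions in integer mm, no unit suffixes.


// leg_h = 430 - 39 = 391
translate([226, 178, 391]) cube([358, 356, 39]);
translate([226, 178, 0]) cube([32, 32, 391]);
translate([552, 178, 0]) cube([32, 32, 391]);
translate([226, 502, 0]) cube([32, 32, 391]);
translate([552, 502, 0]) cube([32, 32, 391]);


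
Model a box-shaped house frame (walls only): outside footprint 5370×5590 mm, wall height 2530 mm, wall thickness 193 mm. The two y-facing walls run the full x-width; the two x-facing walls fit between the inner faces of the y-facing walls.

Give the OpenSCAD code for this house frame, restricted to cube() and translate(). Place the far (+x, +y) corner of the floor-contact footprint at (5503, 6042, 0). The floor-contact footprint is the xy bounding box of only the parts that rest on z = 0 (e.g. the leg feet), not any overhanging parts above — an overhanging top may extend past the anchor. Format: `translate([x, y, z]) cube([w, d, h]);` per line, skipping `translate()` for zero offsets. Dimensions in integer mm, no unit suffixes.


translate([133, 452, 0]) cube([5370, 193, 2530]);
translate([133, 5849, 0]) cube([5370, 193, 2530]);
translate([133, 645, 0]) cube([193, 5204, 2530]);
translate([5310, 645, 0]) cube([193, 5204, 2530]);


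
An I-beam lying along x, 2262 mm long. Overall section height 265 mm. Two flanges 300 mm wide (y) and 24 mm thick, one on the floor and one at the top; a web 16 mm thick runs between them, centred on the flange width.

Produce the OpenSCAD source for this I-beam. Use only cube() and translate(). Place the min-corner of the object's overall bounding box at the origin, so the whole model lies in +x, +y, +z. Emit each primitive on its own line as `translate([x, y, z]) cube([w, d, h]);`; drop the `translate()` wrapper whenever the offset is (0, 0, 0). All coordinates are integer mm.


cube([2262, 300, 24]);
translate([0, 142, 24]) cube([2262, 16, 217]);
translate([0, 0, 241]) cube([2262, 300, 24]);


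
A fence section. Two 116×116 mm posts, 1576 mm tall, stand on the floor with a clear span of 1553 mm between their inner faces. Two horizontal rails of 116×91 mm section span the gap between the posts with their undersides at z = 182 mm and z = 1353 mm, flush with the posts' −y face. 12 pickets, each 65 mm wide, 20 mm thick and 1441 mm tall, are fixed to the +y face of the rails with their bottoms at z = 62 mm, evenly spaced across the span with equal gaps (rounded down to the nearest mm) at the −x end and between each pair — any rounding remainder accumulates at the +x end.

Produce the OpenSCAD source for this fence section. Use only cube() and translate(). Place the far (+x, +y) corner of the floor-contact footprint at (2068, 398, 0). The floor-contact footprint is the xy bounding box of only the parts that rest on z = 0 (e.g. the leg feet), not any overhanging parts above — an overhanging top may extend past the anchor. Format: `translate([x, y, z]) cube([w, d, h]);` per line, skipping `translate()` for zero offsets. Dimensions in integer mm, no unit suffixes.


translate([283, 282, 0]) cube([116, 116, 1576]);
translate([1952, 282, 0]) cube([116, 116, 1576]);
translate([399, 282, 182]) cube([1553, 116, 91]);
translate([399, 282, 1353]) cube([1553, 116, 91]);
translate([458, 398, 62]) cube([65, 20, 1441]);
translate([582, 398, 62]) cube([65, 20, 1441]);
translate([706, 398, 62]) cube([65, 20, 1441]);
translate([830, 398, 62]) cube([65, 20, 1441]);
translate([954, 398, 62]) cube([65, 20, 1441]);
translate([1078, 398, 62]) cube([65, 20, 1441]);
translate([1202, 398, 62]) cube([65, 20, 1441]);
translate([1326, 398, 62]) cube([65, 20, 1441]);
translate([1450, 398, 62]) cube([65, 20, 1441]);
translate([1574, 398, 62]) cube([65, 20, 1441]);
translate([1698, 398, 62]) cube([65, 20, 1441]);
translate([1822, 398, 62]) cube([65, 20, 1441]);


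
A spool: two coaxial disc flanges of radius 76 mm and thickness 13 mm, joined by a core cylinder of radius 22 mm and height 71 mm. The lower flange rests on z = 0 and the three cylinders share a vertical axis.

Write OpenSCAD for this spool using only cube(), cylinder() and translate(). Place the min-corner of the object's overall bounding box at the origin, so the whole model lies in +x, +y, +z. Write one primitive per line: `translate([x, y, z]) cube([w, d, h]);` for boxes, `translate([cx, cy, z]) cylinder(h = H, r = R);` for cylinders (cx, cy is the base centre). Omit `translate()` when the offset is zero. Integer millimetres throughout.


translate([76, 76, 0]) cylinder(h = 13, r = 76);
translate([76, 76, 13]) cylinder(h = 71, r = 22);
translate([76, 76, 84]) cylinder(h = 13, r = 76);


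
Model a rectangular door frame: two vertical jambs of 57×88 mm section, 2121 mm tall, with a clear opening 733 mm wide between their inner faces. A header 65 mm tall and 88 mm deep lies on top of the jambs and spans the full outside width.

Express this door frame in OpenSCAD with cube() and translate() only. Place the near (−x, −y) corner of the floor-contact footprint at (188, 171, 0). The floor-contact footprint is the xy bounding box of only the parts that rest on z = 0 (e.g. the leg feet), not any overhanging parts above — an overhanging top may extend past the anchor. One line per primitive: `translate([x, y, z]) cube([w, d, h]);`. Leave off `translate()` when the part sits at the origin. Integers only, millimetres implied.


translate([188, 171, 0]) cube([57, 88, 2121]);
translate([978, 171, 0]) cube([57, 88, 2121]);
translate([188, 171, 2121]) cube([847, 88, 65]);


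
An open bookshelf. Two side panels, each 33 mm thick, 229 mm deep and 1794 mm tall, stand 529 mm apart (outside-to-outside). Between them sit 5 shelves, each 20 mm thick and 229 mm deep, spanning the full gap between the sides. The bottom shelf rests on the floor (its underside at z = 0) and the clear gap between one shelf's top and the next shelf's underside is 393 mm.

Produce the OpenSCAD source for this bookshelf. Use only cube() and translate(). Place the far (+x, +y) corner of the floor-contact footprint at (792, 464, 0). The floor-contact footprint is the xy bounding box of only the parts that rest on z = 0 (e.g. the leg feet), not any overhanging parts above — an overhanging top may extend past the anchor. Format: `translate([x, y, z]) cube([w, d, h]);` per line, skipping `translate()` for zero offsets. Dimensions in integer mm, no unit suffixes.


translate([263, 235, 0]) cube([33, 229, 1794]);
translate([759, 235, 0]) cube([33, 229, 1794]);
translate([296, 235, 0]) cube([463, 229, 20]);
translate([296, 235, 413]) cube([463, 229, 20]);
translate([296, 235, 826]) cube([463, 229, 20]);
translate([296, 235, 1239]) cube([463, 229, 20]);
translate([296, 235, 1652]) cube([463, 229, 20]);


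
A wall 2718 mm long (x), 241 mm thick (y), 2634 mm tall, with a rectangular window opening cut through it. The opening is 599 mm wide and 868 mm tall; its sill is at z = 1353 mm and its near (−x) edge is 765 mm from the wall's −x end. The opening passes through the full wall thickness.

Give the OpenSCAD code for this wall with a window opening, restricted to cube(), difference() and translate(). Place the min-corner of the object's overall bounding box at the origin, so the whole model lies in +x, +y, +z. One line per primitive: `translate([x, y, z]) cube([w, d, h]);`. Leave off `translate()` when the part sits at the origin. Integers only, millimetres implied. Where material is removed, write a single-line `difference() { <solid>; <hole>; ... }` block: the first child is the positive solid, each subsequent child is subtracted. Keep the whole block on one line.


difference() { cube([2718, 241, 2634]); translate([765, 0, 1353]) cube([599, 241, 868]); }


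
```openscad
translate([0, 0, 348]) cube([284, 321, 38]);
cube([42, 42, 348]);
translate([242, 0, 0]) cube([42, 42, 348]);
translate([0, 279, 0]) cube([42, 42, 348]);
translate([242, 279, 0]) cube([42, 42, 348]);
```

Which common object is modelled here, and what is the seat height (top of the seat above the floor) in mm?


A stool. The seat height is 386 mm.

A 284×321×38 slab at z = 348 on four corner posts — a stool. The seat top is 348 + 38 = 386 mm.


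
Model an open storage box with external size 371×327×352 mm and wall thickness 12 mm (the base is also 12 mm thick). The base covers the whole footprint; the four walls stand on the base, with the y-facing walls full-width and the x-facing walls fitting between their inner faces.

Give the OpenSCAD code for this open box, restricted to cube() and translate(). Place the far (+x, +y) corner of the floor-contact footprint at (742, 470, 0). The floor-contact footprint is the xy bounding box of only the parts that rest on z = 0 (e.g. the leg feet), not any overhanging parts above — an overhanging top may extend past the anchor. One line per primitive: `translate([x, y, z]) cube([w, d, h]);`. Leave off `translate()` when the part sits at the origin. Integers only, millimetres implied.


translate([371, 143, 0]) cube([371, 327, 12]);
translate([371, 143, 12]) cube([371, 12, 340]);
translate([371, 458, 12]) cube([371, 12, 340]);
translate([371, 155, 12]) cube([12, 303, 340]);
translate([730, 155, 12]) cube([12, 303, 340]);


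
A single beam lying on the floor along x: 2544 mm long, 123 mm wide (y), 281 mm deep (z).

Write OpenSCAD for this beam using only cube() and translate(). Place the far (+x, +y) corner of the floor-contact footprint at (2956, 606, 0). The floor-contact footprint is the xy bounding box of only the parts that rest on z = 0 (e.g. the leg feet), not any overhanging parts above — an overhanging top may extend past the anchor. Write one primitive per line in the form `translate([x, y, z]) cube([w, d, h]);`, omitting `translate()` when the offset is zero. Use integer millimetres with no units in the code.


translate([412, 483, 0]) cube([2544, 123, 281]);


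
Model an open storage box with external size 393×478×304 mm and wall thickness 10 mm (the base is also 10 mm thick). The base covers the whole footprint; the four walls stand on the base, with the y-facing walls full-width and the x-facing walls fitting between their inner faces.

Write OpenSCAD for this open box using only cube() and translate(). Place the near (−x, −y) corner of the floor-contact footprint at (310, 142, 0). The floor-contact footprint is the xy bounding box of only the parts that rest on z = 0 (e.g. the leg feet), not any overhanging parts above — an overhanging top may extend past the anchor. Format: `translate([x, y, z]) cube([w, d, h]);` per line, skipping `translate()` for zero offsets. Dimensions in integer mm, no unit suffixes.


translate([310, 142, 0]) cube([393, 478, 10]);
translate([310, 142, 10]) cube([393, 10, 294]);
translate([310, 610, 10]) cube([393, 10, 294]);
translate([310, 152, 10]) cube([10, 458, 294]);
translate([693, 152, 10]) cube([10, 458, 294]);


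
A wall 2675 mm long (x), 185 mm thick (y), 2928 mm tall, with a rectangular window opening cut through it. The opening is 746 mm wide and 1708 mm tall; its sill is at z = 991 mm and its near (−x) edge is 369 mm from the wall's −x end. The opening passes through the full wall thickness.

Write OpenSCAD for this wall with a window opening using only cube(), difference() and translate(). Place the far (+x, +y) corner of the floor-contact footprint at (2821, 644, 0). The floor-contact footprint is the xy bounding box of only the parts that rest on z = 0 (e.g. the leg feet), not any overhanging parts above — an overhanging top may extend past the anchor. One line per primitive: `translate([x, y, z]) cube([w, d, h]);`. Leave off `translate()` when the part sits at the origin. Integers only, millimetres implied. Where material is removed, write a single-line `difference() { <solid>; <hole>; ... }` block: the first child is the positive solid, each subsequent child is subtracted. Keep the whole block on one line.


difference() { translate([146, 459, 0]) cube([2675, 185, 2928]); translate([515, 459, 991]) cube([746, 185, 1708]); }


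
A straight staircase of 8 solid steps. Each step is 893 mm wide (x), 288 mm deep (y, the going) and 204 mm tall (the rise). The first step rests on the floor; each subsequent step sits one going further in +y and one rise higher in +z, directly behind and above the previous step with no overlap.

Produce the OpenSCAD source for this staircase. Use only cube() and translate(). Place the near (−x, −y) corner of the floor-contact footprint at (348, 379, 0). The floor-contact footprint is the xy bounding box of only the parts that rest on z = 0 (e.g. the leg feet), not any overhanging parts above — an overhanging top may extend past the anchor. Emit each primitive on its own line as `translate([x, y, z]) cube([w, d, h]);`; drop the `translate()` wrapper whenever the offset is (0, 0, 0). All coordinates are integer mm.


translate([348, 379, 0]) cube([893, 288, 204]);
translate([348, 667, 204]) cube([893, 288, 204]);
translate([348, 955, 408]) cube([893, 288, 204]);
translate([348, 1243, 612]) cube([893, 288, 204]);
translate([348, 1531, 816]) cube([893, 288, 204]);
translate([348, 1819, 1020]) cube([893, 288, 204]);
translate([348, 2107, 1224]) cube([893, 288, 204]);
translate([348, 2395, 1428]) cube([893, 288, 204]);


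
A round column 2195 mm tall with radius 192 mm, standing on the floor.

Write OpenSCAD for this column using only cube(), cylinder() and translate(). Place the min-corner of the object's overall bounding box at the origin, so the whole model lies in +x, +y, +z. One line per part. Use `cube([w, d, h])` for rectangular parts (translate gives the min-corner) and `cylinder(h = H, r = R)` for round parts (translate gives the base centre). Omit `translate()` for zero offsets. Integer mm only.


translate([192, 192, 0]) cylinder(h = 2195, r = 192);


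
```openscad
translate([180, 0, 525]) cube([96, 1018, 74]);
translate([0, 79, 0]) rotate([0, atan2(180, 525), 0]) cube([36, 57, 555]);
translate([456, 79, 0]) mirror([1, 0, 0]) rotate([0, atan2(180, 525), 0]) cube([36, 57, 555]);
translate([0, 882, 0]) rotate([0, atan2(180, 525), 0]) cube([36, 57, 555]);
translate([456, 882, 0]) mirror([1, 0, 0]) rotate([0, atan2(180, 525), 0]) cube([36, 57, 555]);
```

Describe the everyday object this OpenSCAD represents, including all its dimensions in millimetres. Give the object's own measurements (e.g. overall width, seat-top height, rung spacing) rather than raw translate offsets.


A sawhorse. A 96×1018×74 mm beam (x, y, z) sits on two A-frame leg pairs. Each pair is two raked legs of 36×57 mm section (57 mm along y) splaying symmetrically in x. Each leg rises 525 mm vertically over 180 mm of horizontal reach and is 555 mm long along its own axis. Every leg's outer bottom edge rests on the floor and its outer top edge meets a bottom edge of the beam — the left legs (tilting toward +x) meet the beam's −x bottom edge, the right legs (their mirror images, tilting toward −x) meet its +x bottom edge — so the leg tops tuck under the beam, the beam's underside is 525 mm above the floor, and the feet are 456 mm apart outside-to-outside with the beam centred between them. The two leg pairs are set in 79 mm from either end of the beam.


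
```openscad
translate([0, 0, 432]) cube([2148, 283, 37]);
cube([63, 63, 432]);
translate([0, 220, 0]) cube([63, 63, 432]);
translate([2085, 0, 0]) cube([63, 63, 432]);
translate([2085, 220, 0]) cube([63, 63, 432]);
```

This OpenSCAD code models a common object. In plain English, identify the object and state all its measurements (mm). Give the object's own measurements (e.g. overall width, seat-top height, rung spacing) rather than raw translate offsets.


A bench: a 2148×283 mm seat slab, 37 mm thick, top at z = 469 mm, on four 63×63 mm square legs flush with the seat corners and standing on z = 0.


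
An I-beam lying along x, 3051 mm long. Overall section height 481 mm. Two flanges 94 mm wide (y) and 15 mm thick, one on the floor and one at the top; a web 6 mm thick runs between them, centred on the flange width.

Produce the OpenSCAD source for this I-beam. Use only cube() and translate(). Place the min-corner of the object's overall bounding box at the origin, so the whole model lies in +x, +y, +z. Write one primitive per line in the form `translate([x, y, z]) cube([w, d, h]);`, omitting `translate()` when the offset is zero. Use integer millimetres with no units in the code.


cube([3051, 94, 15]);
translate([0, 44, 15]) cube([3051, 6, 451]);
translate([0, 0, 466]) cube([3051, 94, 15]);


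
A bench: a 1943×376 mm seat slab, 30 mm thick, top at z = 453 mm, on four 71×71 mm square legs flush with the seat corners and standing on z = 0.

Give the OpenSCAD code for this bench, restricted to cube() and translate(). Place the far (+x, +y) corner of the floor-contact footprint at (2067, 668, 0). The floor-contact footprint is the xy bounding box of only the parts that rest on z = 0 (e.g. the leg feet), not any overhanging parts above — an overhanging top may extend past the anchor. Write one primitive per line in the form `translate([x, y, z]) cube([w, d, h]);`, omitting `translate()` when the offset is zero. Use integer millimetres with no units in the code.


translate([124, 292, 423]) cube([1943, 376, 30]);
translate([124, 292, 0]) cube([71, 71, 423]);
translate([124, 597, 0]) cube([71, 71, 423]);
translate([1996, 292, 0]) cube([71, 71, 423]);
translate([1996, 597, 0]) cube([71, 71, 423]);


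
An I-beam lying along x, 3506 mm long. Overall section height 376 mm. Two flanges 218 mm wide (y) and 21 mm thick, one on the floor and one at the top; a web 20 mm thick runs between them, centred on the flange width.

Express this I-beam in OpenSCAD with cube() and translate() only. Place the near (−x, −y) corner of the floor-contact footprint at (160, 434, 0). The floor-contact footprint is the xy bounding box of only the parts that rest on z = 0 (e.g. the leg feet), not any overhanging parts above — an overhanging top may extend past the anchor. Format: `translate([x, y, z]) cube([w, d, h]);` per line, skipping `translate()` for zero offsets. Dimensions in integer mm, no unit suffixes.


translate([160, 434, 0]) cube([3506, 218, 21]);
translate([160, 533, 21]) cube([3506, 20, 334]);
translate([160, 434, 355]) cube([3506, 218, 21]);


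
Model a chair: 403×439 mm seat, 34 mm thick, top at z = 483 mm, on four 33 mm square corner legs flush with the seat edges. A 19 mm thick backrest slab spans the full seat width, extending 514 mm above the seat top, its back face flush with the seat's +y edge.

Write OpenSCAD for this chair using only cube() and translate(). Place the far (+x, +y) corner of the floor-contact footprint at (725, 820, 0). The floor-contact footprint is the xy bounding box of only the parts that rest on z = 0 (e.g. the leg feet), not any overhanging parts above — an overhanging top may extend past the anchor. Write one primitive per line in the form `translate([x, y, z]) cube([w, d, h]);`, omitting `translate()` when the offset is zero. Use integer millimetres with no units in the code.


// leg_h = 483 - 34 = 449
translate([322, 381, 449]) cube([403, 439, 34]);
translate([322, 381, 0]) cube([33, 33, 449]);
translate([692, 381, 0]) cube([33, 33, 449]);
translate([322, 787, 0]) cube([33, 33, 449]);
translate([692, 787, 0]) cube([33, 33, 449]);
translate([322, 801, 483]) cube([403, 19, 514]);


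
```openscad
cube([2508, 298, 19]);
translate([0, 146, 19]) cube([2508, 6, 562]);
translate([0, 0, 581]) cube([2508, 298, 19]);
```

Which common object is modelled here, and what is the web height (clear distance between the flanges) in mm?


An I-beam. The web height is 562 mm.

Two wide flanges with a thin centred web — an I-beam. Overall 600 mm minus two 19 mm flanges gives a web of 600 − 2·19 = 562 mm.


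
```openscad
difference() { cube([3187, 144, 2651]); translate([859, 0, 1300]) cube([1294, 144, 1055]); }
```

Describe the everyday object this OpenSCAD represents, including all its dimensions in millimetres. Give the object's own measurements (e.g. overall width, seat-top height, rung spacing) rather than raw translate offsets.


A wall 3187 mm long (x), 144 mm thick (y), 2651 mm tall, with a rectangular window opening cut through it. The opening is 1294 mm wide and 1055 mm tall; its sill is at z = 1300 mm and its near (−x) edge is 859 mm from the wall's −x end. The opening passes through the full wall thickness.


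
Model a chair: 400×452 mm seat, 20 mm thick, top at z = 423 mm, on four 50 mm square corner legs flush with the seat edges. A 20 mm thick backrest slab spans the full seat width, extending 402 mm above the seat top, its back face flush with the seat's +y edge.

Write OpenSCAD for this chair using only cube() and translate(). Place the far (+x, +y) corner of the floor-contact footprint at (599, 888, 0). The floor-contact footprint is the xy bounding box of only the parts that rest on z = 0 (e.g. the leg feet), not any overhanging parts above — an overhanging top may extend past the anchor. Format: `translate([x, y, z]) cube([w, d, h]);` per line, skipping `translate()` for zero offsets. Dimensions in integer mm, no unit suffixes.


translate([199, 436, 403]) cube([400, 452, 20]);
translate([199, 436, 0]) cube([50, 50, 403]);
translate([549, 436, 0]) cube([50, 50, 403]);
translate([199, 838, 0]) cube([50, 50, 403]);
translate([549, 838, 0]) cube([50, 50, 403]);
translate([199, 868, 423]) cube([400, 20, 402]);


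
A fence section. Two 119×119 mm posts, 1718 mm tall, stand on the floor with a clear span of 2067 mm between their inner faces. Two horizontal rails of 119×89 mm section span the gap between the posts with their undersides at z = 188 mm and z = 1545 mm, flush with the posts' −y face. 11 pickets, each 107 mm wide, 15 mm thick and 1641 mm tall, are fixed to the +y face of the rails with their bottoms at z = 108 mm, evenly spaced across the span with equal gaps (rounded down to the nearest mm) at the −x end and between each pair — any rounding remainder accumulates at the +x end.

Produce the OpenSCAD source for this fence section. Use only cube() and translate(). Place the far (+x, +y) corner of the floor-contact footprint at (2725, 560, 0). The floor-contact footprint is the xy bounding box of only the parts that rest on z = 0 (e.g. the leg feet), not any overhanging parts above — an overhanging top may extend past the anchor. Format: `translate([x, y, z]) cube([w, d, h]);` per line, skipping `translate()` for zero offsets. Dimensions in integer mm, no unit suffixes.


translate([420, 441, 0]) cube([119, 119, 1718]);
translate([2606, 441, 0]) cube([119, 119, 1718]);
translate([539, 441, 188]) cube([2067, 119, 89]);
translate([539, 441, 1545]) cube([2067, 119, 89]);
translate([613, 560, 108]) cube([107, 15, 1641]);
translate([794, 560, 108]) cube([107, 15, 1641]);
translate([975, 560, 108]) cube([107, 15, 1641]);
translate([1156, 560, 108]) cube([107, 15, 1641]);
translate([1337, 560, 108]) cube([107, 15, 1641]);
translate([1518, 560, 108]) cube([107, 15, 1641]);
translate([1699, 560, 108]) cube([107, 15, 1641]);
translate([1880, 560, 108]) cube([107, 15, 1641]);
translate([2061, 560, 108]) cube([107, 15, 1641]);
translate([2242, 560, 108]) cube([107, 15, 1641]);
translate([2423, 560, 108]) cube([107, 15, 1641]);


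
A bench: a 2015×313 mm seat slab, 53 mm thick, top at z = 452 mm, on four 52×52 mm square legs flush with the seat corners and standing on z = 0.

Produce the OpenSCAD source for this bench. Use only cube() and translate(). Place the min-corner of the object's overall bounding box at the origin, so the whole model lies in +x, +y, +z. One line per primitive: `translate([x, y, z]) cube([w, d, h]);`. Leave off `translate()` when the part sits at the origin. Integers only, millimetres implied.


translate([0, 0, 399]) cube([2015, 313, 53]);
cube([52, 52, 399]);
translate([0, 261, 0]) cube([52, 52, 399]);
translate([1963, 0, 0]) cube([52, 52, 399]);
translate([1963, 261, 0]) cube([52, 52, 399]);


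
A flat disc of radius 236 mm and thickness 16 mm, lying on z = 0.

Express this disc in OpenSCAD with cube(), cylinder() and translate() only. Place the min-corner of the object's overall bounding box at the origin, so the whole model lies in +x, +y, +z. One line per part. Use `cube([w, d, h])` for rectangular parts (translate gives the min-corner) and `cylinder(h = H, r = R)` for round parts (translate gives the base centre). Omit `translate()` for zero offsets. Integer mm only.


translate([236, 236, 0]) cylinder(h = 16, r = 236);


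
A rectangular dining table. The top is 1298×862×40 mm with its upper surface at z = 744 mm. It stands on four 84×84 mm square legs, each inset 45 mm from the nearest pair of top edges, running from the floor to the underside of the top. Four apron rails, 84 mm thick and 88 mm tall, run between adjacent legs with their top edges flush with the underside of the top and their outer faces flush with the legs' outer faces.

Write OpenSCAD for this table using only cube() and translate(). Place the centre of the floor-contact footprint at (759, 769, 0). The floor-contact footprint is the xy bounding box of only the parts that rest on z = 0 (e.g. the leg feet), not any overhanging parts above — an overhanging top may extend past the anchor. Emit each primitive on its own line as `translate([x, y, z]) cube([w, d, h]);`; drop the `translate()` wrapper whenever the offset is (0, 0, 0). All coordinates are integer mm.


// leg_h = 744 - 40 = 704
// apron z = 704 - 88 = 616
translate([110, 338, 704]) cube([1298, 862, 40]);
translate([155, 383, 0]) cube([84, 84, 704]);
translate([1279, 383, 0]) cube([84, 84, 704]);
translate([155, 1071, 0]) cube([84, 84, 704]);
translate([1279, 1071, 0]) cube([84, 84, 704]);
translate([239, 383, 616]) cube([1040, 84, 88]);
translate([239, 1071, 616]) cube([1040, 84, 88]);
translate([155, 467, 616]) cube([84, 604, 88]);
translate([1279, 467, 616]) cube([84, 604, 88]);


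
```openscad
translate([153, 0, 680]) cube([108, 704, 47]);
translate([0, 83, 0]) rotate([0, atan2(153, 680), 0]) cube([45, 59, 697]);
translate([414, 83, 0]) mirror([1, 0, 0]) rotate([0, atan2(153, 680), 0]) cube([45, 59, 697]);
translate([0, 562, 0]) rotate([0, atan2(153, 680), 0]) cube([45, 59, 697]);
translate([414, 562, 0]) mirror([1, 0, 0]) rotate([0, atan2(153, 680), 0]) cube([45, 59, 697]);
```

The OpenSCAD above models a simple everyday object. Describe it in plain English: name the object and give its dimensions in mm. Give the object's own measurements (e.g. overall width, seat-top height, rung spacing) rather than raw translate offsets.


A sawhorse. A 108×704×47 mm beam (x, y, z) sits on two A-frame leg pairs. Each pair is two raked legs of 45×59 mm section (59 mm along y) splaying symmetrically in x. Each leg rises 680 mm vertically over 153 mm of horizontal reach and is 697 mm long along its own axis. Every leg's outer bottom edge rests on the floor and its outer top edge meets a bottom edge of the beam — the left legs (tilting toward +x) meet the beam's −x bottom edge, the right legs (their mirror images, tilting toward −x) meet its +x bottom edge — so the leg tops tuck under the beam, the beam's underside is 680 mm above the floor, and the feet are 414 mm apart outside-to-outside with the beam centred between them. The two leg pairs are set in 83 mm from either end of the beam.


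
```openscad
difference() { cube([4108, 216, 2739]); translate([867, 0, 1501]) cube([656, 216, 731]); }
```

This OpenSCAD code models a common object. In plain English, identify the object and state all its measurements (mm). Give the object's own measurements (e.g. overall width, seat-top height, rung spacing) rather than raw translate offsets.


A wall 4108 mm long (x), 216 mm thick (y), 2739 mm tall, with a rectangular window opening cut through it. The opening is 656 mm wide and 731 mm tall; its sill is at z = 1501 mm and its near (−x) edge is 867 mm from the wall's −x end. The opening passes through the full wall thickness.


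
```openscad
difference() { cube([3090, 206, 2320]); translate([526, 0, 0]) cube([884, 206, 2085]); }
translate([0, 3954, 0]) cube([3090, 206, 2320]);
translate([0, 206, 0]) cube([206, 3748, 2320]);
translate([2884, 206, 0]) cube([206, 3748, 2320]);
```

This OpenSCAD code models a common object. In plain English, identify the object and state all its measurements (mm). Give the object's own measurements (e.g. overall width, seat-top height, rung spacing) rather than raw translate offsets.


A single room: four walls, each 2320 mm tall and 206 mm thick, enclosing an outside footprint 3090×4160 mm (x × y), no floor or roof. The front and back walls (−y and +y sides) run the full x-width; the side walls fit between their inner faces. A door opening 884 mm wide and 2085 mm tall is cut through the front wall from the floor up, its −x edge 526 mm from the wall's −x end.


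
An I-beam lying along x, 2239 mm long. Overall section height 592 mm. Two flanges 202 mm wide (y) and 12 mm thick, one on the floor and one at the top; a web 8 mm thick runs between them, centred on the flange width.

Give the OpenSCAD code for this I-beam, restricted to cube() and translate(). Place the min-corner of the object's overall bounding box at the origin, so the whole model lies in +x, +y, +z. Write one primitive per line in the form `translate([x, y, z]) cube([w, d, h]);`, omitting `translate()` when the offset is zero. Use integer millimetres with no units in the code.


cube([2239, 202, 12]);
translate([0, 97, 12]) cube([2239, 8, 568]);
translate([0, 0, 580]) cube([2239, 202, 12]);


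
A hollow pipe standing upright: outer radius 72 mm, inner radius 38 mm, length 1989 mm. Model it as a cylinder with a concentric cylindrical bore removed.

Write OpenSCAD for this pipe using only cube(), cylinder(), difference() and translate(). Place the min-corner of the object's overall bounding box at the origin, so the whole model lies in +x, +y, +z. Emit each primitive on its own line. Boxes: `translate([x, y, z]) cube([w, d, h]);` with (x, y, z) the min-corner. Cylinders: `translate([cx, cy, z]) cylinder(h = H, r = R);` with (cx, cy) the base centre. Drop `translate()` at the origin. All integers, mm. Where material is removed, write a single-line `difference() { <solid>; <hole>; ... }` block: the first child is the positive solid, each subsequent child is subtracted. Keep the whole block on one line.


difference() { translate([72, 72, 0]) cylinder(h = 1989, r = 72); translate([72, 72, 0]) cylinder(h = 1989, r = 38); }
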